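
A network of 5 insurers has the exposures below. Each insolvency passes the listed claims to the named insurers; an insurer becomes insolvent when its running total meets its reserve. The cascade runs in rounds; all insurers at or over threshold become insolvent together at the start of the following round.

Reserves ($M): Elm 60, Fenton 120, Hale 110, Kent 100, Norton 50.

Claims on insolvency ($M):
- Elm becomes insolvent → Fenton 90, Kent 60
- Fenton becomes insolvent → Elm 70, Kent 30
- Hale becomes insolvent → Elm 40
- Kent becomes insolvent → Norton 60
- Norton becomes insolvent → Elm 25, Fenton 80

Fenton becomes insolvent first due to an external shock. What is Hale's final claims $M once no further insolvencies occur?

0

Round 1 — Fenton becomes insolvent (initial).
  Elm: +70 → 70 ≥ 60
  Kent: +30 → 30 < 100
Round 2 — Elm becomes insolvent.
  Kent: +60 → 90 < 100
No further insolvencies.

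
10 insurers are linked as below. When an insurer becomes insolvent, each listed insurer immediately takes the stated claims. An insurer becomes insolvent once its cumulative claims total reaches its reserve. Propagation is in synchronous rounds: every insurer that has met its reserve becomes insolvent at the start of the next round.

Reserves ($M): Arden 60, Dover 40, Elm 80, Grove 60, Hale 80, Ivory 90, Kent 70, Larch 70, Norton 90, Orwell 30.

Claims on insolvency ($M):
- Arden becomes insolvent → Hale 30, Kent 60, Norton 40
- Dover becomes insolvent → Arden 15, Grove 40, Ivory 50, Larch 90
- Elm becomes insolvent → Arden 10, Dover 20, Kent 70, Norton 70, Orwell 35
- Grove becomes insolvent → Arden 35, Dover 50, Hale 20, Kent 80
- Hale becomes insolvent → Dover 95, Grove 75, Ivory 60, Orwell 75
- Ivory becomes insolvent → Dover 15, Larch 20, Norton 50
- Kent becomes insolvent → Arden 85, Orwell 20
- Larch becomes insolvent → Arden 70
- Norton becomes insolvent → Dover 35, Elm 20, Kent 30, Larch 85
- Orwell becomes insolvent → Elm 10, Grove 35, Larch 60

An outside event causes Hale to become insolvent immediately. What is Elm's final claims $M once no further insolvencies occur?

30

Round 1 — Hale becomes insolvent (initial).
  Dover: +95 → 95 ≥ 40
  Grove: +75 → 75 ≥ 60
  Ivory: +60 → 60 < 90
  Orwell: +75 → 75 ≥ 30
Round 2 — Dover, Grove, Orwell become insolvent.
  Arden: +15+35 → 50 < 60
  Elm: +10 → 10 < 80
  Ivory: +50 → 110 ≥ 90
  Kent: +80 → 80 ≥ 70
  Larch: +90+60 → 150 ≥ 70
Round 3 — Ivory, Kent, Larch become insolvent.
  Arden: +85+70 → 205 ≥ 60
  Norton: +50 → 50 < 90
Round 4 — Arden becomes insolvent.
  Norton: +40 → 90 ≥ 90
Round 5 — Norton becomes insolvent.
  Elm: +20 → 30 < 80
No further insolvencies.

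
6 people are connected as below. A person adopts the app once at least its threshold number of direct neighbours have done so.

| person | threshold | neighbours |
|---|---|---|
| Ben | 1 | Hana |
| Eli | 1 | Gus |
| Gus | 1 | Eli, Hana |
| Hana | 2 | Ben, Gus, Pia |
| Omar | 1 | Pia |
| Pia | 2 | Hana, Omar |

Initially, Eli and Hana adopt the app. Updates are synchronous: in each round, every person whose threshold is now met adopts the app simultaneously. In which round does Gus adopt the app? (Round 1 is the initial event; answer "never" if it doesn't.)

2

Round 1 — Eli, Hana adopt the app (initial).
Round 2 — checking thresholds:
  Ben: 1 of 1 neighbours ≥ 1, adopts the app.
  Gus: 2 of 2 neighbours ≥ 1, adopts the app.
  Pia: 1 of 2 neighbours < 2, not yet.
Round 3 — no new adoptions; cascade stops.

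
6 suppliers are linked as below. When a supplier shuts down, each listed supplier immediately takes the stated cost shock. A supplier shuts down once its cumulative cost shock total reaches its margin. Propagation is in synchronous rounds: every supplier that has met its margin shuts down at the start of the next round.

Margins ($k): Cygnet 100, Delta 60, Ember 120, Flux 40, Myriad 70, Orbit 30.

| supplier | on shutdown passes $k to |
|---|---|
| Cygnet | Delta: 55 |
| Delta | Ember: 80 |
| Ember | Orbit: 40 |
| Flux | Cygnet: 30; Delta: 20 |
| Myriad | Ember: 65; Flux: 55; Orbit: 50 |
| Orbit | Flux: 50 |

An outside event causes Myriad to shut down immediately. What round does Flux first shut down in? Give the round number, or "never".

Round 1 — Myriad shuts down (initial).
  Ember: +65 → 65 < 120
  Flux: +55 → 55 ≥ 40
  Orbit: +50 → 50 ≥ 30
Round 2 — Flux, Orbit shut down.
  Cygnet: +30 → 30 < 100
  Delta: +20 → 20 < 60
No further shutdowns.

2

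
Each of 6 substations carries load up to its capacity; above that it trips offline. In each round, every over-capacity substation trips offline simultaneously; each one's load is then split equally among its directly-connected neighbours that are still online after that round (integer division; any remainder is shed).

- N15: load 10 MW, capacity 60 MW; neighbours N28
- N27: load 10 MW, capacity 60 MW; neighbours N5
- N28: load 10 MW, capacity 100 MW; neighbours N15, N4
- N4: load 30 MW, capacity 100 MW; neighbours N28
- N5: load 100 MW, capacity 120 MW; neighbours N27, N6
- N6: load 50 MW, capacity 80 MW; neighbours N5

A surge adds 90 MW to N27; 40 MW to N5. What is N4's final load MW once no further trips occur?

30

Round 1 — N27 at 100 > 60; N5 at 140 > 120. N27, N5 trip offline.
  N27 sheds 100 MW: no online neighbours, lost.
  N5 sheds 140 MW to N6: 140 each.
    N6: 50+140 = 190 > 80
Round 2 — N6 trips offline.
  N6 sheds 190 MW: no online neighbours, lost.
No further trips.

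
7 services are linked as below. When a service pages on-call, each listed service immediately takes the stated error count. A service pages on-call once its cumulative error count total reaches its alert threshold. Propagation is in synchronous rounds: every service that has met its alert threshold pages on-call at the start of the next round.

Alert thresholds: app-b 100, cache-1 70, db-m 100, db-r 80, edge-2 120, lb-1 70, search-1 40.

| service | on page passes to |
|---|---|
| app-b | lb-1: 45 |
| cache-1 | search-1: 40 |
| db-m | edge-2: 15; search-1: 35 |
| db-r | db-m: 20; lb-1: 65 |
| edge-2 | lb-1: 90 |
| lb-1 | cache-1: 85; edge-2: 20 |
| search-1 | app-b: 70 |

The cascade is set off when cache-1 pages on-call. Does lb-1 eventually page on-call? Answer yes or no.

no

Round 1 — cache-1 pages on-call (initial).
  search-1: +40 → 40 ≥ 40
Round 2 — search-1 pages on-call.
  app-b: +70 → 70 < 100
No further pages.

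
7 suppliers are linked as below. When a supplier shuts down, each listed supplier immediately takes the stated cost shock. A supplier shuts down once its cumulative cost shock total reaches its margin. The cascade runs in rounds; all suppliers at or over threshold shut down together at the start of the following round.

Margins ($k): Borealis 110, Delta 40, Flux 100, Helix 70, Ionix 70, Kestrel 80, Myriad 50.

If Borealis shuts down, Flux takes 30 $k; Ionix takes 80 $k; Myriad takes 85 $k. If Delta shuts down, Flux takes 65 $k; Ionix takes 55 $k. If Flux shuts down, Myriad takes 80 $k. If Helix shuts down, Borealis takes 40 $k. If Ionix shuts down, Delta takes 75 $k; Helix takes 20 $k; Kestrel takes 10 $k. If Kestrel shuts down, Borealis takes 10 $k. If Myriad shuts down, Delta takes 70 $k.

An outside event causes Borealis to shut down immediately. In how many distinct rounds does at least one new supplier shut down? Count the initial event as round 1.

3

Round 1 — Borealis shuts down (initial).
  Flux: +30 → 30 < 100
  Ionix: +80 → 80 ≥ 70
  Myriad: +85 → 85 ≥ 50
Round 2 — Ionix, Myriad shut down.
  Delta: +75+70 → 145 ≥ 40
  Helix: +20 → 20 < 70
  Kestrel: +10 → 10 < 80
Round 3 — Delta shuts down.
  Flux: +65 → 95 < 100
No further shutdowns.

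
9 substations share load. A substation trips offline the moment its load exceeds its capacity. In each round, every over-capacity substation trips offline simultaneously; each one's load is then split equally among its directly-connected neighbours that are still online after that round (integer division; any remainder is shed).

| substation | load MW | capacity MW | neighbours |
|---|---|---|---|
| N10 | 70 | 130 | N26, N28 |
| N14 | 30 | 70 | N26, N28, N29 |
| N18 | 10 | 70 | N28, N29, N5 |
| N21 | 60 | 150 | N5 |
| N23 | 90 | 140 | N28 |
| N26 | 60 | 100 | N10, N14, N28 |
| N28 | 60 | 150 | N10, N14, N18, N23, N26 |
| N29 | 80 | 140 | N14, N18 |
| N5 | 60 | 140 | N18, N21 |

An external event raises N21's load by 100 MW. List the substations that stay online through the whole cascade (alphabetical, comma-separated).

N23

Round 1 — N21 at 160 > 150. N21 trips offline.
  N21 sheds 160 MW to N5: 160 each.
    N5: 60+160 = 220 > 140
Round 2 — N5 trips offline.
  N5 sheds 220 MW to N18: 220 each.
    N18: 10+220 = 230 > 70
Round 3 — N18 trips offline.
  N18 sheds 230 MW to N28, N29: 115 each.
    N28: 60+115 = 175 > 150
    N29: 80+115 = 195 > 140
Round 4 — N28, N29 trip offline.
  N28 sheds 175 MW to N10, N14, N23, N26: 43 each (3 lost).
    N10: 70+43 = 113 ≤ 130
    N14: 30+43 = 73 > 70
    N23: 90+43 = 133 ≤ 140
    N26: 60+43 = 103 > 100
  N29 sheds 195 MW to N14: 195 each.
    N14: 73+195 = 268 > 70
Round 5 — N14, N26 trip offline.
  N14 sheds 268 MW: no online neighbours, lost.
  N26 sheds 103 MW to N10: 103 each.
    N10: 113+103 = 216 > 130
Round 6 — N10 trips offline.
  N10 sheds 216 MW: no online neighbours, lost.
No further trips.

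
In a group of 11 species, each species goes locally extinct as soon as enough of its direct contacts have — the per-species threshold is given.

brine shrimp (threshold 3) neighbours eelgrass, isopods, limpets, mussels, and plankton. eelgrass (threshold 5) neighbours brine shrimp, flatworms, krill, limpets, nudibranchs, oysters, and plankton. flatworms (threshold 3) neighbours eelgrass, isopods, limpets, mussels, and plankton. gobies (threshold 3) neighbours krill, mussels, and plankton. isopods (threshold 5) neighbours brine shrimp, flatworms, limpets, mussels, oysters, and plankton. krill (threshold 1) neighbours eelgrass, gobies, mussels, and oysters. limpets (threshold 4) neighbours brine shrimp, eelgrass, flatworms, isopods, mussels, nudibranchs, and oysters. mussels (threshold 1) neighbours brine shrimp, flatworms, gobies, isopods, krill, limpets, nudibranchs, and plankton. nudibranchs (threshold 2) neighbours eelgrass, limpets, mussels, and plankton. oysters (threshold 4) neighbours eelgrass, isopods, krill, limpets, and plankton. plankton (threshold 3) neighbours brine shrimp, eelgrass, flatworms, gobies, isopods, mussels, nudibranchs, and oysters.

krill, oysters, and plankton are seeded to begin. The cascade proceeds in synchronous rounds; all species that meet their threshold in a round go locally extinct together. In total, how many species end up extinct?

Round 1 — krill, oysters, plankton go locally extinct (initial).
Round 2 — checking thresholds:
  brine shrimp: 1 of 5 neighbours < 3, holds.
  eelgrass: 3 of 7 neighbours < 5, holds.
  flatworms: 1 of 5 neighbours < 3, holds.
  gobies: 2 of 3 neighbours < 3, holds.
  isopods: 2 of 6 neighbours < 5, holds.
  limpets: 1 of 7 neighbours < 4, holds.
  mussels: 2 of 8 neighbours ≥ 1, goes locally extinct.
  nudibranchs: 1 of 4 neighbours < 2, holds.
Round 3 — checking thresholds:
  brine shrimp: 2 of 5 neighbours < 3, holds.
  eelgrass: 3 of 7 neighbours < 5, holds.
  flatworms: 2 of 5 neighbours < 3, holds.
  gobies: 3 of 3 neighbours ≥ 3, goes locally extinct.
  isopods: 3 of 6 neighbours < 5, holds.
  limpets: 2 of 7 neighbours < 4, holds.
  nudibranchs: 2 of 4 neighbours ≥ 2, goes locally extinct.
Round 4 — no new extinctions; cascade stops.

6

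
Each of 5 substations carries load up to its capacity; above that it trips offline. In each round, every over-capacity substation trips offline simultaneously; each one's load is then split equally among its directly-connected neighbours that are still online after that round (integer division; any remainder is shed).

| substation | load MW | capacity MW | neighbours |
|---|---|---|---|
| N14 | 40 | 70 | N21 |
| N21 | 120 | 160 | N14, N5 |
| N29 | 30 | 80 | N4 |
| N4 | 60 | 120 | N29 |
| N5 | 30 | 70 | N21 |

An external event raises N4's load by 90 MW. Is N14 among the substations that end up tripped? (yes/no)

no

Round 1 — N4 at 150 > 120. N4 trips offline.
  N4 sheds 150 MW to N29: 150 each.
    N29: 30+150 = 180 > 80
Round 2 — N29 trips offline.
  N29 sheds 180 MW: no online neighbours, lost.
No further trips.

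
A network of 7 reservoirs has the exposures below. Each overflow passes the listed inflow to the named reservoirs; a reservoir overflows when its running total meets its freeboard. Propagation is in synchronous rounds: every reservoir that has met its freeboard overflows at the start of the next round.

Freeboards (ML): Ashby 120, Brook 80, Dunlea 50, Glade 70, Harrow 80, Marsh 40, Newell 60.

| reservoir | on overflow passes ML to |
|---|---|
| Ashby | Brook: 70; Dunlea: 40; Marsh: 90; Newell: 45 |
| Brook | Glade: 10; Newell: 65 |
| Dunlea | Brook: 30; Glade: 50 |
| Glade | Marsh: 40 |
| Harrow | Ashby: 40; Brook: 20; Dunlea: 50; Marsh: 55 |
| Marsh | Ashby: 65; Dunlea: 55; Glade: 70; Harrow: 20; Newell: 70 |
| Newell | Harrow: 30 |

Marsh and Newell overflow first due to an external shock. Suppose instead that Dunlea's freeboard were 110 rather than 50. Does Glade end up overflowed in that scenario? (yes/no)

With Dunlea's freeboard at 110:
Round 1 — Marsh, Newell overflow (initial).
  Ashby: +65 → 65 < 120
  Dunlea: +55 → 55 < 110
  Glade: +70 → 70 ≥ 70
  Harrow: +20+30 → 50 < 80
Round 2 — Glade overflows.
No further overflows.

yes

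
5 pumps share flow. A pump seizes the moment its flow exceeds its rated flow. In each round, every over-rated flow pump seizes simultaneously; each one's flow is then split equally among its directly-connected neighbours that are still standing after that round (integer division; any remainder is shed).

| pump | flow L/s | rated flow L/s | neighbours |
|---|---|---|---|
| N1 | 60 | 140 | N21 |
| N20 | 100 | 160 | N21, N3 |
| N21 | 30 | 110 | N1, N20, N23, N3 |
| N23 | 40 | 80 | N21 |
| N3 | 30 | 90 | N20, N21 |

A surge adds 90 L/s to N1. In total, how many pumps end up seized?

Round 1 — N1 at 150 > 140. N1 seizes.
  N1 sheds 150 L/s to N21: 150 each.
    N21: 30+150 = 180 > 110
Round 2 — N21 seizes.
  N21 sheds 180 L/s to N20, N23, N3: 60 each.
    N20: 100+60 = 160 ≤ 160
    N23: 40+60 = 100 > 80
    N3: 30+60 = 90 ≤ 90
Round 3 — N23 seizes.
  N23 sheds 100 L/s: no online neighbours, lost.
No further seizures.

3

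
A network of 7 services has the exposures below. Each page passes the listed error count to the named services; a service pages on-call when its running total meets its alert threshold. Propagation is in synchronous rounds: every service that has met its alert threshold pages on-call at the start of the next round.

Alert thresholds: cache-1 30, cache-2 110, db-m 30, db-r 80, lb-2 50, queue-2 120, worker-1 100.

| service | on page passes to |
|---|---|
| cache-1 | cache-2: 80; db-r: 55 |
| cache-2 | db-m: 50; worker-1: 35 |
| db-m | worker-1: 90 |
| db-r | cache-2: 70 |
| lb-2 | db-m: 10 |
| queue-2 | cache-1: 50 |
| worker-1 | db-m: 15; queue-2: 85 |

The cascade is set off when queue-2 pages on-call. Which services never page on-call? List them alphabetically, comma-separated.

cache-2, db-m, db-r, lb-2, worker-1

Round 1 — queue-2 pages on-call (initial).
  cache-1: +50 → 50 ≥ 30
Round 2 — cache-1 pages on-call.
  cache-2: +80 → 80 < 110
  db-r: +55 → 55 < 80
No further pages.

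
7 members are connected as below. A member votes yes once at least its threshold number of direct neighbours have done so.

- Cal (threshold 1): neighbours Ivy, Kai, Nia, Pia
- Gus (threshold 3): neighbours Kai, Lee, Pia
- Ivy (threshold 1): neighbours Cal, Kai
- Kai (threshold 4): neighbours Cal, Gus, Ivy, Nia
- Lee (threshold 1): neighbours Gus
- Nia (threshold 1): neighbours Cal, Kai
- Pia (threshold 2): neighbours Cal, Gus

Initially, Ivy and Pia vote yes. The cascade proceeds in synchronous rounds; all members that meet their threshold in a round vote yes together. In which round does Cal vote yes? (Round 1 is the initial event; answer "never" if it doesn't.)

Round 1 — Ivy, Pia vote yes (initial).
Round 2 — checking thresholds:
  Cal: 2 of 4 neighbours ≥ 1, votes yes.
  Gus: 1 of 3 neighbours < 3, holds.
  Kai: 1 of 4 neighbours < 4, holds.
Round 3 — checking thresholds:
  Gus: 1 of 3 neighbours < 3, holds.
  Kai: 2 of 4 neighbours < 4, holds.
  Nia: 1 of 2 neighbours ≥ 1, votes yes.
Round 4 — no new yes votes; cascade stops.

2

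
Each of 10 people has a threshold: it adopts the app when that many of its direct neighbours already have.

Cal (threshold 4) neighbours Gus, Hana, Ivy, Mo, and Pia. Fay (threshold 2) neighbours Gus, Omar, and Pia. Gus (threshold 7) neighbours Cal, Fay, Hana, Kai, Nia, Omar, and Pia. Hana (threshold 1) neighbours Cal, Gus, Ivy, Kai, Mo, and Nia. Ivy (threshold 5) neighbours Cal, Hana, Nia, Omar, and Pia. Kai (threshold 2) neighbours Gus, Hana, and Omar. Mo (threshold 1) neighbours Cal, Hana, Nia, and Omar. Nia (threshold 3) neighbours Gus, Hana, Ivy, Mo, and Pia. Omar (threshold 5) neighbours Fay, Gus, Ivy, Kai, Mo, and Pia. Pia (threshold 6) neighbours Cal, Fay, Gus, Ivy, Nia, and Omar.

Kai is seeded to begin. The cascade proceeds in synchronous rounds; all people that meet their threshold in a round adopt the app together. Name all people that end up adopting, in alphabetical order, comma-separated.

Round 1 — Kai adopts the app (initial).
Round 2 — checking thresholds:
  Gus: 1 of 7 neighbours < 7, not yet.
  Hana: 1 of 6 neighbours ≥ 1, adopts the app.
  Omar: 1 of 6 neighbours < 5, not yet.
Round 3 — checking thresholds:
  Cal: 1 of 5 neighbours < 4, not yet.
  Gus: 2 of 7 neighbours < 7, not yet.
  Ivy: 1 of 5 neighbours < 5, not yet.
  Mo: 1 of 4 neighbours ≥ 1, adopts the app.
  Nia: 1 of 5 neighbours < 3, not yet.
  Omar: 1 of 6 neighbours < 5, not yet.
Round 4 — no new adoptions; cascade stops.

Hana, Kai, Mo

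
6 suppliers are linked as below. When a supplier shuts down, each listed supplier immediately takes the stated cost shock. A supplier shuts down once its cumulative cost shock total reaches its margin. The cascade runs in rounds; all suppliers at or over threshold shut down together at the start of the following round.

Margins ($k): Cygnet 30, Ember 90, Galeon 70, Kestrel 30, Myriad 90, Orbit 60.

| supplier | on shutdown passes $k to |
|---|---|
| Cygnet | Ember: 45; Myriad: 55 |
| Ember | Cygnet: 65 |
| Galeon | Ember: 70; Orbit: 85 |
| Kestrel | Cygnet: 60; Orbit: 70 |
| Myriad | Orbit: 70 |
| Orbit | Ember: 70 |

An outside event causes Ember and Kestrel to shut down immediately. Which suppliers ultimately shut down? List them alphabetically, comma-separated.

Cygnet, Ember, Kestrel, Orbit

Round 1 — Ember, Kestrel shut down (initial).
  Cygnet: +65+60 → 125 ≥ 30
  Orbit: +70 → 70 ≥ 60
Round 2 — Cygnet, Orbit shut down.
  Myriad: +55 → 55 < 90
No further shutdowns.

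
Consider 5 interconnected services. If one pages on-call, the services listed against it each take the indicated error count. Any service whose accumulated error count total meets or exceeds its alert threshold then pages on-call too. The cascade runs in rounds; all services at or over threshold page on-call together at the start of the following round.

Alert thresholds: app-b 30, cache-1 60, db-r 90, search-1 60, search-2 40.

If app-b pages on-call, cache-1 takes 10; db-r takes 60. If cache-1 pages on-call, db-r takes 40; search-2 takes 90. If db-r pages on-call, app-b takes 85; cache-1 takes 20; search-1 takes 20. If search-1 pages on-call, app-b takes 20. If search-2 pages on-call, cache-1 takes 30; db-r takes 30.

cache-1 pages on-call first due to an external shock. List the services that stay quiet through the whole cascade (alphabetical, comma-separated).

app-b, db-r, search-1

Round 1 — cache-1 pages on-call (initial).
  db-r: +40 → 40 < 90
  search-2: +90 → 90 ≥ 40
Round 2 — search-2 pages on-call.
  db-r: +30 → 70 < 90
No further pages.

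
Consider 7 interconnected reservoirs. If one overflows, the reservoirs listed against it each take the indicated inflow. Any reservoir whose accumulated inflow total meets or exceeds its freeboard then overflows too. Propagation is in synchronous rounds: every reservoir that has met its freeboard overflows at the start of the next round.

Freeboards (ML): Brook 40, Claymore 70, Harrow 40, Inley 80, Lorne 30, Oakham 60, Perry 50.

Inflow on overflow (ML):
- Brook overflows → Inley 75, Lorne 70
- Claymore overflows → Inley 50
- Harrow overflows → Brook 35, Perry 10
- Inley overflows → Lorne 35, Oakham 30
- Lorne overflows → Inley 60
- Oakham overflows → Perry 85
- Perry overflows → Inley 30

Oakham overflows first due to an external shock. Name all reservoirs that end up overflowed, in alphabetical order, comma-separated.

Oakham, Perry

Round 1 — Oakham overflows (initial).
  Perry: +85 → 85 ≥ 50
Round 2 — Perry overflows.
  Inley: +30 → 30 < 80
No further overflows.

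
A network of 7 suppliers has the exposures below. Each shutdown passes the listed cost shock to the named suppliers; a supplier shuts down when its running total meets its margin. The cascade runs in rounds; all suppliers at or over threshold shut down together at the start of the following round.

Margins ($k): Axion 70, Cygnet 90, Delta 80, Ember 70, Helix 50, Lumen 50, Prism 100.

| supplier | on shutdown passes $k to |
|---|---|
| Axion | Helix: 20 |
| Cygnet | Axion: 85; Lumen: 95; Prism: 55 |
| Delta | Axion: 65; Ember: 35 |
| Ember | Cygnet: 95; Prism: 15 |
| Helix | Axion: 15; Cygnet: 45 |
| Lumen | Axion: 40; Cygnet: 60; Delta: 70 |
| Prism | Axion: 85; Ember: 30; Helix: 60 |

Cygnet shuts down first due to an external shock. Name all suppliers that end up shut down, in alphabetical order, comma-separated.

Round 1 — Cygnet shuts down (initial).
  Axion: +85 → 85 ≥ 70
  Lumen: +95 → 95 ≥ 50
  Prism: +55 → 55 < 100
Round 2 — Axion, Lumen shut down.
  Delta: +70 → 70 < 80
  Helix: +20 → 20 < 50
No further shutdowns.

Axion, Cygnet, Lumen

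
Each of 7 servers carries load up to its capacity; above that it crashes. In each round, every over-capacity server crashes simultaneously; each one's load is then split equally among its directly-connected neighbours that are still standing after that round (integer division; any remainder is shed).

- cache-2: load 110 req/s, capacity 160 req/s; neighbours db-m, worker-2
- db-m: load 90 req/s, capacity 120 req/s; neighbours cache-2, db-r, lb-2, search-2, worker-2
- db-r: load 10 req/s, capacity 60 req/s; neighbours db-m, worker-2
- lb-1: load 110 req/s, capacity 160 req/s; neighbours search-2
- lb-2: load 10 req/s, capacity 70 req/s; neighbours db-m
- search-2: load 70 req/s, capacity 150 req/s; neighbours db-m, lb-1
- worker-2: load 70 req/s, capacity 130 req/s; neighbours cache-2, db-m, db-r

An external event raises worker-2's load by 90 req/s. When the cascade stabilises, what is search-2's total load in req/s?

141

Round 1 — worker-2 at 160 > 130. worker-2 crashes.
  worker-2 sheds 160 req/s to cache-2, db-m, db-r: 53 each (1 lost).
    cache-2: 110+53 = 163 > 160
    db-m: 90+53 = 143 > 120
    db-r: 10+53 = 63 > 60
Round 2 — cache-2, db-m, db-r crash.
  cache-2 sheds 163 req/s: no online neighbours, lost.
  db-m sheds 143 req/s to lb-2, search-2: 71 each (1 lost).
    lb-2: 10+71 = 81 > 70
    search-2: 70+71 = 141 ≤ 150
  db-r sheds 63 req/s: no online neighbours, lost.
Round 3 — lb-2 crashes.
  lb-2 sheds 81 req/s: no online neighbours, lost.
No further crashes.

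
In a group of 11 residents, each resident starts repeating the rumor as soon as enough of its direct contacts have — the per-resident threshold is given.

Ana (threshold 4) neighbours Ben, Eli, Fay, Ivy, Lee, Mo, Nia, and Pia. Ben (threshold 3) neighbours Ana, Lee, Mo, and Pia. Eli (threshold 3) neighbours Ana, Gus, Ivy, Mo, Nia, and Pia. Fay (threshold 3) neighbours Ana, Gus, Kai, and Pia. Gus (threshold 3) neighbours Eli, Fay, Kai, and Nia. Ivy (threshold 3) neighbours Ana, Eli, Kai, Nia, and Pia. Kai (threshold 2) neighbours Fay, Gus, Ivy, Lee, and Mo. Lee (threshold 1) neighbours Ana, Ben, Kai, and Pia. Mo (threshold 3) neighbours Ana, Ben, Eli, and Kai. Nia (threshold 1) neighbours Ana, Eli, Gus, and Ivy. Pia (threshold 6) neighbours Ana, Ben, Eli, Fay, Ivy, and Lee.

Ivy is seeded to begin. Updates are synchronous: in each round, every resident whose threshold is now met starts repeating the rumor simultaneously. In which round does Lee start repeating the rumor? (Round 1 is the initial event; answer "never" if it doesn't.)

never

Round 1 — Ivy starts repeating the rumor (initial).
Round 2 — checking thresholds:
  Ana: 1 of 8 neighbours < 4, below threshold.
  Eli: 1 of 6 neighbours < 3, below threshold.
  Kai: 1 of 5 neighbours < 2, below threshold.
  Nia: 1 of 4 neighbours ≥ 1, starts repeating the rumor.
  Pia: 1 of 6 neighbours < 6, below threshold.
Round 3 — no new spreads; cascade stops.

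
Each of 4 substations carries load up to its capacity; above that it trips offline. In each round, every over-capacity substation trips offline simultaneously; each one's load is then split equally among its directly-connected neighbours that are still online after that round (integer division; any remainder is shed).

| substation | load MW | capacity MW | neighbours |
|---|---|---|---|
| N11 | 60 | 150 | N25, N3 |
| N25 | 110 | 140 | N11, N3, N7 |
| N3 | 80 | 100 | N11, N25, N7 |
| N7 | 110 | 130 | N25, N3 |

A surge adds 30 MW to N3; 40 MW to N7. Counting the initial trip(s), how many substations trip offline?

Round 1 — N3 at 110 > 100; N7 at 150 > 130. N3, N7 trip offline.
  N3 sheds 110 MW to N11, N25: 55 each.
    N11: 60+55 = 115 ≤ 150
    N25: 110+55 = 165 > 140
  N7 sheds 150 MW to N25: 150 each.
    N25: 165+150 = 315 > 140
Round 2 — N25 trips offline.
  N25 sheds 315 MW to N11: 315 each.
    N11: 115+315 = 430 > 150
Round 3 — N11 trips offline.
  N11 sheds 430 MW: no online neighbours, lost.
No further trips.

4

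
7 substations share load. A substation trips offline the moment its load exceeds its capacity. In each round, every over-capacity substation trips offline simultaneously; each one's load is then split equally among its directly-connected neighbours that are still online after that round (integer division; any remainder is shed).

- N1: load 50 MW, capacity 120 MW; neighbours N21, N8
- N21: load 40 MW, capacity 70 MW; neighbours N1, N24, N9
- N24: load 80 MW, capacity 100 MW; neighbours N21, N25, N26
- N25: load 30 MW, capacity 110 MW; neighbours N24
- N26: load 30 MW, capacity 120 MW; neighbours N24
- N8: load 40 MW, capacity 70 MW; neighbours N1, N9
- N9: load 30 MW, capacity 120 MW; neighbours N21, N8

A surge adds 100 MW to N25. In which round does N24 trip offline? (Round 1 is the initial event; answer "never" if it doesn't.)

2

Round 1 — N25 at 130 > 110. N25 trips offline.
  N25 sheds 130 MW to N24: 130 each.
    N24: 80+130 = 210 > 100
Round 2 — N24 trips offline.
  N24 sheds 210 MW to N21, N26: 105 each.
    N21: 40+105 = 145 > 70
    N26: 30+105 = 135 > 120
Round 3 — N21, N26 trip offline.
  N21 sheds 145 MW to N1, N9: 72 each (1 lost).
    N1: 50+72 = 122 > 120
    N9: 30+72 = 102 ≤ 120
  N26 sheds 135 MW: no online neighbours, lost.
Round 4 — N1 trips offline.
  N1 sheds 122 MW to N8: 122 each.
    N8: 40+122 = 162 > 70
Round 5 — N8 trips offline.
  N8 sheds 162 MW to N9: 162 each.
    N9: 102+162 = 264 > 120
Round 6 — N9 trips offline.
  N9 sheds 264 MW: no online neighbours, lost.
No further trips.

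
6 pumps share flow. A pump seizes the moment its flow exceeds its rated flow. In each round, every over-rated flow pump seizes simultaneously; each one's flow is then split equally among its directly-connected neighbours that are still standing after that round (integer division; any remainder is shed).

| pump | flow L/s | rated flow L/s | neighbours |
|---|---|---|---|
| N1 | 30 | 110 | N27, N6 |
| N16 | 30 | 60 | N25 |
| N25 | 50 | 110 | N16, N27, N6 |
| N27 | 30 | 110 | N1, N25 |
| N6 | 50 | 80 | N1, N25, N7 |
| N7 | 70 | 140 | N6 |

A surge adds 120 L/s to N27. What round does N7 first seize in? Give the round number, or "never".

Round 1 — N27 at 150 > 110. N27 seizes.
  N27 sheds 150 L/s to N1, N25: 75 each.
    N1: 30+75 = 105 ≤ 110
    N25: 50+75 = 125 > 110
Round 2 — N25 seizes.
  N25 sheds 125 L/s to N16, N6: 62 each (1 lost).
    N16: 30+62 = 92 > 60
    N6: 50+62 = 112 > 80
Round 3 — N16, N6 seize.
  N16 sheds 92 L/s: no online neighbours, lost.
  N6 sheds 112 L/s to N1, N7: 56 each.
    N1: 105+56 = 161 > 110
    N7: 70+56 = 126 ≤ 140
Round 4 — N1 seizes.
  N1 sheds 161 L/s: no online neighbours, lost.
No further seizures.

never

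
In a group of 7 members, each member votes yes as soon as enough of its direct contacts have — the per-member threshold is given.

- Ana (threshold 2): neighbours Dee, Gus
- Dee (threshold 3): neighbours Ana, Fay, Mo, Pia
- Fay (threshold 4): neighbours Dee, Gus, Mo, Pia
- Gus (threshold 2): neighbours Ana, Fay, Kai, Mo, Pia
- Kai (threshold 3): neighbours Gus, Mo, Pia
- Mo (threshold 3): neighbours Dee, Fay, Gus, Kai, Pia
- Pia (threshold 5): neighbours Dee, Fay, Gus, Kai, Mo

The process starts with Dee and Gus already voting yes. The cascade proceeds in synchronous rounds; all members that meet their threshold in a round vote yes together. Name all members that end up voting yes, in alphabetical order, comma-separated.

Ana, Dee, Gus

Round 1 — Dee, Gus vote yes (initial).
Round 2 — checking thresholds:
  Ana: 2 of 2 neighbours ≥ 2, votes yes.
  Fay: 2 of 4 neighbours < 4, not yet.
  Kai: 1 of 3 neighbours < 3, not yet.
  Mo: 2 of 5 neighbours < 3, not yet.
  Pia: 2 of 5 neighbours < 5, not yet.
Round 3 — no new yes votes; cascade stops.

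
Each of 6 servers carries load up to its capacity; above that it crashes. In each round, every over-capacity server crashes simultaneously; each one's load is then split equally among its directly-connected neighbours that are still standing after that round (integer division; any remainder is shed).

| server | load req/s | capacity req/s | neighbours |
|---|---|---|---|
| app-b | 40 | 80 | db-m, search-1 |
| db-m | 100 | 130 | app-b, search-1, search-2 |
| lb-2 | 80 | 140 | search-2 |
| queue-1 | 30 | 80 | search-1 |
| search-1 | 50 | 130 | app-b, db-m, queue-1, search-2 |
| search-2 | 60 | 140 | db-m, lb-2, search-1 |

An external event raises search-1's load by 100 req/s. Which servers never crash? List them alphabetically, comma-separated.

Round 1 — search-1 at 150 > 130. search-1 crashes.
  search-1 sheds 150 req/s to app-b, db-m, queue-1, search-2: 37 each (2 lost).
    app-b: 40+37 = 77 ≤ 80
    db-m: 100+37 = 137 > 130
    queue-1: 30+37 = 67 ≤ 80
    search-2: 60+37 = 97 ≤ 140
Round 2 — db-m crashes.
  db-m sheds 137 req/s to app-b, search-2: 68 each (1 lost).
    app-b: 77+68 = 145 > 80
    search-2: 97+68 = 165 > 140
Round 3 — app-b, search-2 crash.
  app-b sheds 145 req/s: no online neighbours, lost.
  search-2 sheds 165 req/s to lb-2: 165 each.
    lb-2: 80+165 = 245 > 140
Round 4 — lb-2 crashes.
  lb-2 sheds 245 req/s: no online neighbours, lost.
No further crashes.

queue-1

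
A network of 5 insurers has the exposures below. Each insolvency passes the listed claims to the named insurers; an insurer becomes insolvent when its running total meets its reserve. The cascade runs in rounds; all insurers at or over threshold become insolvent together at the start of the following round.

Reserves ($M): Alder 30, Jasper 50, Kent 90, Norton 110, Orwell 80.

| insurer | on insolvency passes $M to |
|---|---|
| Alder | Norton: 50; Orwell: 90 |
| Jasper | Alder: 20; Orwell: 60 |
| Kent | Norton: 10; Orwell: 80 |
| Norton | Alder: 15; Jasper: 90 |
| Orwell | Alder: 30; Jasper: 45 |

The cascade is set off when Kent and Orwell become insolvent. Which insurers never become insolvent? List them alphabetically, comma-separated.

Jasper, Norton

Round 1 — Kent, Orwell become insolvent (initial).
  Alder: +30 → 30 ≥ 30
  Jasper: +45 → 45 < 50
  Norton: +10 → 10 < 110
Round 2 — Alder becomes insolvent.
  Norton: +50 → 60 < 110
No further insolvencies.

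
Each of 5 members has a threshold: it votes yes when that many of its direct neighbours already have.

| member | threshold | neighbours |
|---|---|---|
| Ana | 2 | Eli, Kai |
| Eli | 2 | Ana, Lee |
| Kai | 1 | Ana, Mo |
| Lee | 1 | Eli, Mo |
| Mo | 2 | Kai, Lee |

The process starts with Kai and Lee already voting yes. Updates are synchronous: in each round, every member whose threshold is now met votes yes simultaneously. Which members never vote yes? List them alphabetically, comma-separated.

Ana, Eli

Round 1 — Kai, Lee vote yes (initial).
Round 2 — checking thresholds:
  Ana: 1 of 2 neighbours < 2, not yet.
  Eli: 1 of 2 neighbours < 2, not yet.
  Mo: 2 of 2 neighbours ≥ 2, votes yes.
Round 3 — no new yes votes; cascade stops.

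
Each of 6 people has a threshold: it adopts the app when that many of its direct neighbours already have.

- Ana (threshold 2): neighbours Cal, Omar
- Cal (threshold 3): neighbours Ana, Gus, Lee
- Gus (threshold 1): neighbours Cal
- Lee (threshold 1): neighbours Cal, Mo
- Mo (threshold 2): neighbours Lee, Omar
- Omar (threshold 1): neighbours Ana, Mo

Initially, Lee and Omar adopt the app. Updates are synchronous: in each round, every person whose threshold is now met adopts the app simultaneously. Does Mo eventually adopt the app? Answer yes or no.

yes

Round 1 — Lee, Omar adopt the app (initial).
Round 2 — checking thresholds:
  Ana: 1 of 2 neighbours < 2, not yet.
  Cal: 1 of 3 neighbours < 3, not yet.
  Mo: 2 of 2 neighbours ≥ 2, adopts the app.
Round 3 — no new adoptions; cascade stops.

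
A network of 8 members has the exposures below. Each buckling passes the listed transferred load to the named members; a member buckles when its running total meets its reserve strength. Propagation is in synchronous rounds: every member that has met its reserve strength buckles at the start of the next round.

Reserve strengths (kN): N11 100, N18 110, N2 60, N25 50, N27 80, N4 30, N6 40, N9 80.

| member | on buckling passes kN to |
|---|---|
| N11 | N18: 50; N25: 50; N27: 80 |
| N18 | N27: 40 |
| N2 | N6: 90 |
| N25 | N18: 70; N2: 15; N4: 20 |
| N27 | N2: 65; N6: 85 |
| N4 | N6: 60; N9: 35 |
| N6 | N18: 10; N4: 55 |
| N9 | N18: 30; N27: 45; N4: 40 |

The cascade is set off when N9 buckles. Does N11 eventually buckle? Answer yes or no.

Round 1 — N9 buckles (initial).
  N18: +30 → 30 < 110
  N27: +45 → 45 < 80
  N4: +40 → 40 ≥ 30
Round 2 — N4 buckles.
  N6: +60 → 60 ≥ 40
Round 3 — N6 buckles.
  N18: +10 → 40 < 110
No further bucklings.

no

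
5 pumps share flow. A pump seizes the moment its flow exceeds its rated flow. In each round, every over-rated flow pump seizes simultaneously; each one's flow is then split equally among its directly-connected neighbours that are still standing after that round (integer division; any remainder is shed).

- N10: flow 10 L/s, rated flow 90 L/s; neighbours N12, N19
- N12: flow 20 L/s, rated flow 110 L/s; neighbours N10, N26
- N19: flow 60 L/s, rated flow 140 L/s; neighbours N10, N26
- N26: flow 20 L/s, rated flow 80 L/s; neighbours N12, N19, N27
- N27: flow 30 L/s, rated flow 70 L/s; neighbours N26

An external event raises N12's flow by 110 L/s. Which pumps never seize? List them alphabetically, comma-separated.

N10, N19

Round 1 — N12 at 130 > 110. N12 seizes.
  N12 sheds 130 L/s to N10, N26: 65 each.
    N10: 10+65 = 75 ≤ 90
    N26: 20+65 = 85 > 80
Round 2 — N26 seizes.
  N26 sheds 85 L/s to N19, N27: 42 each (1 lost).
    N19: 60+42 = 102 ≤ 140
    N27: 30+42 = 72 > 70
Round 3 — N27 seizes.
  N27 sheds 72 L/s: no online neighbours, lost.
No further seizures.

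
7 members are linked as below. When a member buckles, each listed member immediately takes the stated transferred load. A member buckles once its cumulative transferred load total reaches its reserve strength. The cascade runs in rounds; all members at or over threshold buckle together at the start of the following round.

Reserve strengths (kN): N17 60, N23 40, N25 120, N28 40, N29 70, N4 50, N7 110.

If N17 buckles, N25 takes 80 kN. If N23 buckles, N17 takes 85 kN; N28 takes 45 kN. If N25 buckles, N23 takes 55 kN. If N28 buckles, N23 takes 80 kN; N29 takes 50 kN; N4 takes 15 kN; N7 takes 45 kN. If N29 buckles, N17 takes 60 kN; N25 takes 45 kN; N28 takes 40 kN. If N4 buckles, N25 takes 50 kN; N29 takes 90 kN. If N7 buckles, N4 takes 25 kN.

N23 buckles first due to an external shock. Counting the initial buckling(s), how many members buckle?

3

Round 1 — N23 buckles (initial).
  N17: +85 → 85 ≥ 60
  N28: +45 → 45 ≥ 40
Round 2 — N17, N28 buckle.
  N25: +80 → 80 < 120
  N29: +50 → 50 < 70
  N4: +15 → 15 < 50
  N7: +45 → 45 < 110
No further bucklings.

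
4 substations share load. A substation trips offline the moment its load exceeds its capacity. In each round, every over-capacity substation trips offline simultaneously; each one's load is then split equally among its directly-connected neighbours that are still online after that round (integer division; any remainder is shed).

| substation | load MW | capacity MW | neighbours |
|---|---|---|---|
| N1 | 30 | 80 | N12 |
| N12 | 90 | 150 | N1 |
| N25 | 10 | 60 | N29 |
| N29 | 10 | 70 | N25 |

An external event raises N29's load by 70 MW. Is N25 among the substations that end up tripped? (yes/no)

Round 1 — N29 at 80 > 70. N29 trips offline.
  N29 sheds 80 MW to N25: 80 each.
    N25: 10+80 = 90 > 60
Round 2 — N25 trips offline.
  N25 sheds 90 MW: no online neighbours, lost.
No further trips.

yes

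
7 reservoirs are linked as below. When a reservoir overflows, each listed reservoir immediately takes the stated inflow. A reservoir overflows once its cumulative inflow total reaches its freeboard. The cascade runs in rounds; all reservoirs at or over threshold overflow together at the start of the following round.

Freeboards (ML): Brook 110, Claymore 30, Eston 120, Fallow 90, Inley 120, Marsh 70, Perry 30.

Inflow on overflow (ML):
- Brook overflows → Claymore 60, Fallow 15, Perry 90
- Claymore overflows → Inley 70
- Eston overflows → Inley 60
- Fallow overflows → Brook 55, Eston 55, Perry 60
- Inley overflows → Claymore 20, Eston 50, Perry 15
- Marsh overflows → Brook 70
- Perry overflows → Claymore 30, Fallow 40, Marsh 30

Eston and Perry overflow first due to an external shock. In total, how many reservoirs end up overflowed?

Round 1 — Eston, Perry overflow (initial).
  Claymore: +30 → 30 ≥ 30
  Fallow: +40 → 40 < 90
  Inley: +60 → 60 < 120
  Marsh: +30 → 30 < 70
Round 2 — Claymore overflows.
  Inley: +70 → 130 ≥ 120
Round 3 — Inley overflows.
No further overflows.

4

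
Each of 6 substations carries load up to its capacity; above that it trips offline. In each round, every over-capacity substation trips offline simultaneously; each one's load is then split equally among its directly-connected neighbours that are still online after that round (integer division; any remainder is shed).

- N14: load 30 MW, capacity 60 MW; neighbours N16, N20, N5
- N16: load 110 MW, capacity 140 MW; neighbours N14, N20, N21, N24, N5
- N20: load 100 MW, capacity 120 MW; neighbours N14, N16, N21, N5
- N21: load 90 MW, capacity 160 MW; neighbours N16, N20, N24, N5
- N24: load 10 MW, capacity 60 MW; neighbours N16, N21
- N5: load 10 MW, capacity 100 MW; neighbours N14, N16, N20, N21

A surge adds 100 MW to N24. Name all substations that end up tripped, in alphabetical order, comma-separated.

Round 1 — N24 at 110 > 60. N24 trips offline.
  N24 sheds 110 MW to N16, N21: 55 each.
    N16: 110+55 = 165 > 140
    N21: 90+55 = 145 ≤ 160
Round 2 — N16 trips offline.
  N16 sheds 165 MW to N14, N20, N21, N5: 41 each (1 lost).
    N14: 30+41 = 71 > 60
    N20: 100+41 = 141 > 120
    N21: 145+41 = 186 > 160
    N5: 10+41 = 51 ≤ 100
Round 3 — N14, N20, N21 trip offline.
  N14 sheds 71 MW to N5: 71 each.
    N5: 51+71 = 122 > 100
  N20 sheds 141 MW to N5: 141 each.
    N5: 122+141 = 263 > 100
  N21 sheds 186 MW to N5: 186 each.
    N5: 263+186 = 449 > 100
Round 4 — N5 trips offline.
  N5 sheds 449 MW: no online neighbours, lost.
No further trips.

N14, N16, N20, N21, N24, N5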